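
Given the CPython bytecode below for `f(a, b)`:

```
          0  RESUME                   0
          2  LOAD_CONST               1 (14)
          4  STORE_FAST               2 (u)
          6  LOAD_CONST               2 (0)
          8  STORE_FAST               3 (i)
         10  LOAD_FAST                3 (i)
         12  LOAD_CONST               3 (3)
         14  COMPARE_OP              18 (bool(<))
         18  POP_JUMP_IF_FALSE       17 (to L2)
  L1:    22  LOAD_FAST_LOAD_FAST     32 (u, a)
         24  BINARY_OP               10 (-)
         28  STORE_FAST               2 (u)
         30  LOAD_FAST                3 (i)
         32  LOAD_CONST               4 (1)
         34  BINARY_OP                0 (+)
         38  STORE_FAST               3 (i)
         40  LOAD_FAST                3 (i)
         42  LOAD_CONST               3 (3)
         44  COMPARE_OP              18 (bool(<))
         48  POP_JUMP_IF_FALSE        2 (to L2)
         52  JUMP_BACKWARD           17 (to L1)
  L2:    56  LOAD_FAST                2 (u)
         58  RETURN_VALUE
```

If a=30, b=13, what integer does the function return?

LOAD_CONST → push 14. Stack: [14]
STORE_FAST u → u=14. Stack: []
LOAD_CONST → push 0. Stack: [0]
STORE_FAST i → i=0. Stack: []
LOAD_FAST i → push 0. Stack: [0]
LOAD_CONST → push 3. Stack: [0, 3]
COMPARE_OP bool(<) → 0 vs 3 = True. Stack: [True]
POP_JUMP_IF_FALSE → pop True; no jump. Stack: []
LOAD_FAST_LOAD_FAST u,a → push 14,30. Stack: [14, 30]
BINARY_OP - → 14 - 30 = -16. Stack: [-16]
STORE_FAST u → u=-16. Stack: []
LOAD_FAST i → push 0. Stack: [0]
LOAD_CONST → push 1. Stack: [0, 1]
BINARY_OP + → 0 + 1 = 1. Stack: [1]
STORE_FAST i → i=1. Stack: []
LOAD_FAST i → push 1. Stack: [1]
LOAD_CONST → push 3. Stack: [1, 3]
COMPARE_OP bool(<) → 1 vs 3 = True. Stack: [True]
POP_JUMP_IF_FALSE → pop True; no jump. Stack: []
LOAD_FAST_LOAD_FAST u,a → push -16,30. Stack: [-16, 30]
BINARY_OP - → -16 - 30 = -46. Stack: [-46]
STORE_FAST u → u=-46. Stack: []
LOAD_FAST i → push 1. Stack: [1]
LOAD_CONST → push 1. Stack: [1, 1]
BINARY_OP + → 1 + 1 = 2. Stack: [2]
STORE_FAST i → i=2. Stack: []
LOAD_FAST i → push 2. Stack: [2]
LOAD_CONST → push 3. Stack: [2, 3]
COMPARE_OP bool(<) → 2 vs 3 = True. Stack: [True]
POP_JUMP_IF_FALSE → pop True; no jump. Stack: []
LOAD_FAST_LOAD_FAST u,a → push -46,30. Stack: [-46, 30]
BINARY_OP - → -46 - 30 = -76. Stack: [-76]
STORE_FAST u → u=-76. Stack: []
LOAD_FAST i → push 2. Stack: [2]
LOAD_CONST → push 1. Stack: [2, 1]
BINARY_OP + → 2 + 1 = 3. Stack: [3]
STORE_FAST i → i=3. Stack: []
LOAD_FAST i → push 3. Stack: [3]
LOAD_CONST → push 3. Stack: [3, 3]
COMPARE_OP bool(<) → 3 vs 3 = False. Stack: [False]
POP_JUMP_IF_FALSE → pop False; jump. Stack: []
LOAD_FAST u → push -76. Stack: [-76]
RETURN_VALUE → return -76.

-76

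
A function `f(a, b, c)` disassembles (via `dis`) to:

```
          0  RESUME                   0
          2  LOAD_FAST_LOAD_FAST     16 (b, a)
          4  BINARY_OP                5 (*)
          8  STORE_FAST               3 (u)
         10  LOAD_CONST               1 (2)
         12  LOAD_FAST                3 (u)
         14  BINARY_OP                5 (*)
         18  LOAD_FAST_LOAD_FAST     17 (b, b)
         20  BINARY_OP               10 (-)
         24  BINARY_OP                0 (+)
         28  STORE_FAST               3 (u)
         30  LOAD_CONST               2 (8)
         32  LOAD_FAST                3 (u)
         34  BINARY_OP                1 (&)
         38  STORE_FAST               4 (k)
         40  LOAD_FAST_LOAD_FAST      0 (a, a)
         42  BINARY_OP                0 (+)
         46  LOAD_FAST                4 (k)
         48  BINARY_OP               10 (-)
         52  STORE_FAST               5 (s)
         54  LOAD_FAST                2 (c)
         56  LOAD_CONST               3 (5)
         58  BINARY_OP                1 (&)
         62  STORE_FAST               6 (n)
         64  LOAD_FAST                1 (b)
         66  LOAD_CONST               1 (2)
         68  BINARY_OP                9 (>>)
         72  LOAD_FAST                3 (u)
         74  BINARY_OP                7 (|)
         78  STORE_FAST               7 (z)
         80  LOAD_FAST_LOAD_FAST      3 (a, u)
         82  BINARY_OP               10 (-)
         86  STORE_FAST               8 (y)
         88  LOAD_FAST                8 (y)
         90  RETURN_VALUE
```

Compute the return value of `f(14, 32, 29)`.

-882

LOAD_FAST_LOAD_FAST b,a → push 32,14. Stack: [32, 14]
BINARY_OP * → 32 * 14 = 448. Stack: [448]
STORE_FAST u → u=448. Stack: []
LOAD_CONST → push 2. Stack: [2]
LOAD_FAST u → push 448. Stack: [2, 448]
BINARY_OP * → 2 * 448 = 896. Stack: [896]
LOAD_FAST_LOAD_FAST b,b → push 32,32. Stack: [896, 32, 32]
BINARY_OP - → 32 - 32 = 0. Stack: [896, 0]
BINARY_OP + → 896 + 0 = 896. Stack: [896]
STORE_FAST u → u=896. Stack: []
LOAD_CONST → push 8. Stack: [8]
LOAD_FAST u → push 896. Stack: [8, 896]
BINARY_OP & → 8 & 896 = 0. Stack: [0]
STORE_FAST k → k=0. Stack: []
LOAD_FAST_LOAD_FAST a,a → push 14,14. Stack: [14, 14]
BINARY_OP + → 14 + 14 = 28. Stack: [28]
LOAD_FAST k → push 0. Stack: [28, 0]
BINARY_OP - → 28 - 0 = 28. Stack: [28]
STORE_FAST s → s=28. Stack: []
LOAD_FAST c → push 29. Stack: [29]
LOAD_CONST → push 5. Stack: [29, 5]
BINARY_OP & → 29 & 5 = 5. Stack: [5]
STORE_FAST n → n=5. Stack: []
LOAD_FAST b → push 32. Stack: [32]
LOAD_CONST → push 2. Stack: [32, 2]
BINARY_OP >> → 32 >> 2 = 8. Stack: [8]
LOAD_FAST u → push 896. Stack: [8, 896]
BINARY_OP | → 8 | 896 = 904. Stack: [904]
STORE_FAST z → z=904. Stack: []
LOAD_FAST_LOAD_FAST a,u → push 14,896. Stack: [14, 896]
BINARY_OP - → 14 - 896 = -882. Stack: [-882]
STORE_FAST y → y=-882. Stack: []
LOAD_FAST y → push -882. Stack: [-882]
RETURN_VALUE → return -882.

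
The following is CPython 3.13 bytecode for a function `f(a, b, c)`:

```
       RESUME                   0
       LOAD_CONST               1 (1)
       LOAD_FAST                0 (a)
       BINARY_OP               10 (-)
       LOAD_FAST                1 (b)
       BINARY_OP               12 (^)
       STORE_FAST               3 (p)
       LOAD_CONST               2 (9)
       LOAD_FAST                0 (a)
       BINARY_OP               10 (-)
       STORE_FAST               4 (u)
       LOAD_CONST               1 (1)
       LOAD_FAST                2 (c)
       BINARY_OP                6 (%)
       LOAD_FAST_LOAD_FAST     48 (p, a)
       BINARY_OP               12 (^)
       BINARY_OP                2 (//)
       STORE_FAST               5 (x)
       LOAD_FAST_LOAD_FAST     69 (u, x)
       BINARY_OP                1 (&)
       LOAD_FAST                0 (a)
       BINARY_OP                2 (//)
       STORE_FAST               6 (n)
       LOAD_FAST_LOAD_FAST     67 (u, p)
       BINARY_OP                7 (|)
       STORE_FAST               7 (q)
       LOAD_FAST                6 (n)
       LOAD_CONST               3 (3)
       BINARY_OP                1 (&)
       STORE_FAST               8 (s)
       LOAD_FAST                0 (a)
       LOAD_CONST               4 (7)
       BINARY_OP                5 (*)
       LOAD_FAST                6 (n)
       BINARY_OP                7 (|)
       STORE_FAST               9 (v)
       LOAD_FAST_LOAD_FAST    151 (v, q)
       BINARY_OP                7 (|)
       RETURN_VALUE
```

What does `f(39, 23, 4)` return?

LOAD_CONST → push 1. Stack: [1]
LOAD_FAST a → push 39. Stack: [1, 39]
BINARY_OP - → 1 - 39 = -38. Stack: [-38]
LOAD_FAST b → push 23. Stack: [-38, 23]
BINARY_OP ^ → -38 ^ 23 = -51. Stack: [-51]
STORE_FAST p → p=-51. Stack: []
LOAD_CONST → push 9. Stack: [9]
LOAD_FAST a → push 39. Stack: [9, 39]
BINARY_OP - → 9 - 39 = -30. Stack: [-30]
STORE_FAST u → u=-30. Stack: []
LOAD_CONST → push 1. Stack: [1]
LOAD_FAST c → push 4. Stack: [1, 4]
BINARY_OP % → 1 % 4 = 1. Stack: [1]
LOAD_FAST_LOAD_FAST p,a → push -51,39. Stack: [1, -51, 39]
BINARY_OP ^ → -51 ^ 39 = -22. Stack: [1, -22]
BINARY_OP // → 1 // -22 = -1. Stack: [-1]
STORE_FAST x → x=-1. Stack: []
LOAD_FAST_LOAD_FAST u,x → push -30,-1. Stack: [-30, -1]
BINARY_OP & → -30 & -1 = -30. Stack: [-30]
LOAD_FAST a → push 39. Stack: [-30, 39]
BINARY_OP // → -30 // 39 = -1. Stack: [-1]
STORE_FAST n → n=-1. Stack: []
LOAD_FAST_LOAD_FAST u,p → push -30,-51. Stack: [-30, -51]
BINARY_OP | → -30 | -51 = -17. Stack: [-17]
STORE_FAST q → q=-17. Stack: []
LOAD_FAST n → push -1. Stack: [-1]
LOAD_CONST → push 3. Stack: [-1, 3]
BINARY_OP & → -1 & 3 = 3. Stack: [3]
STORE_FAST s → s=3. Stack: []
LOAD_FAST a → push 39. Stack: [39]
LOAD_CONST → push 7. Stack: [39, 7]
BINARY_OP * → 39 * 7 = 273. Stack: [273]
LOAD_FAST n → push -1. Stack: [273, -1]
BINARY_OP | → 273 | -1 = -1. Stack: [-1]
STORE_FAST v → v=-1. Stack: []
LOAD_FAST_LOAD_FAST v,q → push -1,-17. Stack: [-1, -17]
BINARY_OP | → -1 | -17 = -1. Stack: [-1]
RETURN_VALUE → return -1.

-1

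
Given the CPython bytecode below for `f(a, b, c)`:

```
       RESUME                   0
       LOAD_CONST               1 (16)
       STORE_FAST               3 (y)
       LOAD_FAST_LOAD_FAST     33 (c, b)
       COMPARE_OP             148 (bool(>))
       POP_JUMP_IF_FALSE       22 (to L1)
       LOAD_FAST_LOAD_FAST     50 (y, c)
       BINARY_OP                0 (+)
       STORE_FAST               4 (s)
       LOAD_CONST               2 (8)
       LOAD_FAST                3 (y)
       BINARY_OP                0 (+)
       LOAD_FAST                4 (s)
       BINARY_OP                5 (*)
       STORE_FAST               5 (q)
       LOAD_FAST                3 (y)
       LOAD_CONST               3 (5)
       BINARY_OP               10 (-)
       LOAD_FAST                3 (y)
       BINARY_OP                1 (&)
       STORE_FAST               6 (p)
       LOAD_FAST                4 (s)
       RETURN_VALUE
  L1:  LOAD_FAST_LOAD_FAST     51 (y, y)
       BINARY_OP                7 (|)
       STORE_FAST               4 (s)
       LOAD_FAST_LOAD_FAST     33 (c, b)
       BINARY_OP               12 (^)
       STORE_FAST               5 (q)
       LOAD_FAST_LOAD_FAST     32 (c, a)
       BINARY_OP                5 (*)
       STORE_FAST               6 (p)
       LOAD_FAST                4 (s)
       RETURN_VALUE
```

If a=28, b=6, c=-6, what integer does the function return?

16

LOAD_CONST → push 16. Stack: [16]
STORE_FAST y → y=16. Stack: []
LOAD_FAST_LOAD_FAST c,b → push -6,6. Stack: [-6, 6]
COMPARE_OP bool(>) → -6 vs 6 = False. Stack: [False]
POP_JUMP_IF_FALSE → pop False; jump. Stack: []
LOAD_FAST_LOAD_FAST y,y → push 16,16. Stack: [16, 16]
BINARY_OP | → 16 | 16 = 16. Stack: [16]
STORE_FAST s → s=16. Stack: []
LOAD_FAST_LOAD_FAST c,b → push -6,6. Stack: [-6, 6]
BINARY_OP ^ → -6 ^ 6 = -4. Stack: [-4]
STORE_FAST q → q=-4. Stack: []
LOAD_FAST_LOAD_FAST c,a → push -6,28. Stack: [-6, 28]
BINARY_OP * → -6 * 28 = -168. Stack: [-168]
STORE_FAST p → p=-168. Stack: []
LOAD_FAST s → push 16. Stack: [16]
RETURN_VALUE → return 16.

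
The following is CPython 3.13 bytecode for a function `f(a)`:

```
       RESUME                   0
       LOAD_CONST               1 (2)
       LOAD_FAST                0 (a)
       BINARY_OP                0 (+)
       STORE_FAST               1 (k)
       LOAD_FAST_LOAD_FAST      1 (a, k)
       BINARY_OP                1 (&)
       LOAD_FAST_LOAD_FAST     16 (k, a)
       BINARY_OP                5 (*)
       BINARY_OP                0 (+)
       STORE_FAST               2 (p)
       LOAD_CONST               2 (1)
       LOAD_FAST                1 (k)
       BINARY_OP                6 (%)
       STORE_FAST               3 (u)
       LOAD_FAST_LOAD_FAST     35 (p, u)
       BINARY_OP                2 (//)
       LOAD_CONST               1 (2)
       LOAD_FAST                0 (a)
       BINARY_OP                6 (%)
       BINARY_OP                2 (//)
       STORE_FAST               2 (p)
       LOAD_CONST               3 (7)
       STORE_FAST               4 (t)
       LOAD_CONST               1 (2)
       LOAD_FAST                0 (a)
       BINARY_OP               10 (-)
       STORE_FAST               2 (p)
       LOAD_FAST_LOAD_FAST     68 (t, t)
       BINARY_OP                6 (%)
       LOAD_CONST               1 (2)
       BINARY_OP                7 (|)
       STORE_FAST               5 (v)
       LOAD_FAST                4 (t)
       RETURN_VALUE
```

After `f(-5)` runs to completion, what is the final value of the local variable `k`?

LOAD_CONST → push 2. Stack: [2]
LOAD_FAST a → push -5. Stack: [2, -5]
BINARY_OP + → 2 + -5 = -3. Stack: [-3]
STORE_FAST k → k=-3. Stack: []
LOAD_FAST_LOAD_FAST a,k → push -5,-3. Stack: [-5, -3]
BINARY_OP & → -5 & -3 = -7. Stack: [-7]
LOAD_FAST_LOAD_FAST k,a → push -3,-5. Stack: [-7, -3, -5]
BINARY_OP * → -3 * -5 = 15. Stack: [-7, 15]
BINARY_OP + → -7 + 15 = 8. Stack: [8]
STORE_FAST p → p=8. Stack: []
LOAD_CONST → push 1. Stack: [1]
LOAD_FAST k → push -3. Stack: [1, -3]
BINARY_OP % → 1 % -3 = -2. Stack: [-2]
STORE_FAST u → u=-2. Stack: []
LOAD_FAST_LOAD_FAST p,u → push 8,-2. Stack: [8, -2]
BINARY_OP // → 8 // -2 = -4. Stack: [-4]
LOAD_CONST → push 2. Stack: [-4, 2]
LOAD_FAST a → push -5. Stack: [-4, 2, -5]
BINARY_OP % → 2 % -5 = -3. Stack: [-4, -3]
BINARY_OP // → -4 // -3 = 1. Stack: [1]
STORE_FAST p → p=1. Stack: []
LOAD_CONST → push 7. Stack: [7]
STORE_FAST t → t=7. Stack: []
LOAD_CONST → push 2. Stack: [2]
LOAD_FAST a → push -5. Stack: [2, -5]
BINARY_OP - → 2 - -5 = 7. Stack: [7]
STORE_FAST p → p=7. Stack: []
LOAD_FAST_LOAD_FAST t,t → push 7,7. Stack: [7, 7]
BINARY_OP % → 7 % 7 = 0. Stack: [0]
LOAD_CONST → push 2. Stack: [0, 2]
BINARY_OP | → 0 | 2 = 2. Stack: [2]
STORE_FAST v → v=2. Stack: []
LOAD_FAST t → push 7. Stack: [7]
RETURN_VALUE → return 7.

-3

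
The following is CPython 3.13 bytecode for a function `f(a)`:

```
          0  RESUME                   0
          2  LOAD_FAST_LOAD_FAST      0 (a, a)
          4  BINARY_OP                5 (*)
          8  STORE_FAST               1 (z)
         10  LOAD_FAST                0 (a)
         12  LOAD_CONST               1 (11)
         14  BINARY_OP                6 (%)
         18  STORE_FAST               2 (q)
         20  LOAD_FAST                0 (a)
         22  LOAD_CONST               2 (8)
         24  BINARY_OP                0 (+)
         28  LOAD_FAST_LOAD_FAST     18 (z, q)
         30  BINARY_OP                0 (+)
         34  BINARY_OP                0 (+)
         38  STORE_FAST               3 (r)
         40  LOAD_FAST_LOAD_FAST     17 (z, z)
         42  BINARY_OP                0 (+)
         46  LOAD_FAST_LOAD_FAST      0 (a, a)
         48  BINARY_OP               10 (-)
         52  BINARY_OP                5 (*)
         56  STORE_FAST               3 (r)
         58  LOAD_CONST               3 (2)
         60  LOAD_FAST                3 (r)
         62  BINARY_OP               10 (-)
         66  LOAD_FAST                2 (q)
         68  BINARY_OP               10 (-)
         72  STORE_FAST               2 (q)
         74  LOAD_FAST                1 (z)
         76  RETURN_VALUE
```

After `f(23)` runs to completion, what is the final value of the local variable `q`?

1

LOAD_FAST_LOAD_FAST a,a → push 23,23. Stack: [23, 23]
BINARY_OP * → 23 * 23 = 529. Stack: [529]
STORE_FAST z → z=529. Stack: []
LOAD_FAST a → push 23. Stack: [23]
LOAD_CONST → push 11. Stack: [23, 11]
BINARY_OP % → 23 % 11 = 1. Stack: [1]
STORE_FAST q → q=1. Stack: []
LOAD_FAST a → push 23. Stack: [23]
LOAD_CONST → push 8. Stack: [23, 8]
BINARY_OP + → 23 + 8 = 31. Stack: [31]
LOAD_FAST_LOAD_FAST z,q → push 529,1. Stack: [31, 529, 1]
BINARY_OP + → 529 + 1 = 530. Stack: [31, 530]
BINARY_OP + → 31 + 530 = 561. Stack: [561]
STORE_FAST r → r=561. Stack: []
LOAD_FAST_LOAD_FAST z,z → push 529,529. Stack: [529, 529]
BINARY_OP + → 529 + 529 = 1058. Stack: [1058]
LOAD_FAST_LOAD_FAST a,a → push 23,23. Stack: [1058, 23, 23]
BINARY_OP - → 23 - 23 = 0. Stack: [1058, 0]
BINARY_OP * → 1058 * 0 = 0. Stack: [0]
STORE_FAST r → r=0. Stack: []
LOAD_CONST → push 2. Stack: [2]
LOAD_FAST r → push 0. Stack: [2, 0]
BINARY_OP - → 2 - 0 = 2. Stack: [2]
LOAD_FAST q → push 1. Stack: [2, 1]
BINARY_OP - → 2 - 1 = 1. Stack: [1]
STORE_FAST q → q=1. Stack: []
LOAD_FAST z → push 529. Stack: [529]
RETURN_VALUE → return 529.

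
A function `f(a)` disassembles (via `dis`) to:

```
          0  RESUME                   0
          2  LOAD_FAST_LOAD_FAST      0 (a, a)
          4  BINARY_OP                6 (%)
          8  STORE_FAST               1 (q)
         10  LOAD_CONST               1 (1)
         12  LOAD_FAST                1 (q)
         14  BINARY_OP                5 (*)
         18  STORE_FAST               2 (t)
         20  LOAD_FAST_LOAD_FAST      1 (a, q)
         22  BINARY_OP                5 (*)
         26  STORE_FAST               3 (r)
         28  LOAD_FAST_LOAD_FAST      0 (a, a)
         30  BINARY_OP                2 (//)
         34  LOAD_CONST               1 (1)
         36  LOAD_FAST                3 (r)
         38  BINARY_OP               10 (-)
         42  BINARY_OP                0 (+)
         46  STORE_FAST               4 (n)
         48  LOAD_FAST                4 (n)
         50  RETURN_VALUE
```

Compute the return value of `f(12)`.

LOAD_FAST_LOAD_FAST a,a → push 12,12. Stack: [12, 12]
BINARY_OP % → 12 % 12 = 0. Stack: [0]
STORE_FAST q → q=0. Stack: []
LOAD_CONST → push 1. Stack: [1]
LOAD_FAST q → push 0. Stack: [1, 0]
BINARY_OP * → 1 * 0 = 0. Stack: [0]
STORE_FAST t → t=0. Stack: []
LOAD_FAST_LOAD_FAST a,q → push 12,0. Stack: [12, 0]
BINARY_OP * → 12 * 0 = 0. Stack: [0]
STORE_FAST r → r=0. Stack: []
LOAD_FAST_LOAD_FAST a,a → push 12,12. Stack: [12, 12]
BINARY_OP // → 12 // 12 = 1. Stack: [1]
LOAD_CONST → push 1. Stack: [1, 1]
LOAD_FAST r → push 0. Stack: [1, 1, 0]
BINARY_OP - → 1 - 0 = 1. Stack: [1, 1]
BINARY_OP + → 1 + 1 = 2. Stack: [2]
STORE_FAST n → n=2. Stack: []
LOAD_FAST n → push 2. Stack: [2]
RETURN_VALUE → return 2.

2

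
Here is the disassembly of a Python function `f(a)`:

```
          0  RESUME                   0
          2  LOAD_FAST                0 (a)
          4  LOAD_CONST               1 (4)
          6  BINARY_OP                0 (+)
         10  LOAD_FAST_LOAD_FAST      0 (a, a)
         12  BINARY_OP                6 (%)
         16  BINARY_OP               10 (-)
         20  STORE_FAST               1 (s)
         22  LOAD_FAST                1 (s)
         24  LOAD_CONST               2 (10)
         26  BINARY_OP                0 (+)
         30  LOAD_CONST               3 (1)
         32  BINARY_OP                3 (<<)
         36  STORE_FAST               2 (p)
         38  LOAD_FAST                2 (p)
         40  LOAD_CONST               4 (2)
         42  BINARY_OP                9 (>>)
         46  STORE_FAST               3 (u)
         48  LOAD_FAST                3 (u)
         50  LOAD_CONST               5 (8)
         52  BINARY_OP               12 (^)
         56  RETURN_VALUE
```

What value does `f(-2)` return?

14

LOAD_FAST a → push -2. Stack: [-2]
LOAD_CONST → push 4. Stack: [-2, 4]
BINARY_OP + → -2 + 4 = 2. Stack: [2]
LOAD_FAST_LOAD_FAST a,a → push -2,-2. Stack: [2, -2, -2]
BINARY_OP % → -2 % -2 = 0. Stack: [2, 0]
BINARY_OP - → 2 - 0 = 2. Stack: [2]
STORE_FAST s → s=2. Stack: []
LOAD_FAST s → push 2. Stack: [2]
LOAD_CONST → push 10. Stack: [2, 10]
BINARY_OP + → 2 + 10 = 12. Stack: [12]
LOAD_CONST → push 1. Stack: [12, 1]
BINARY_OP << → 12 << 1 = 24. Stack: [24]
STORE_FAST p → p=24. Stack: []
LOAD_FAST p → push 24. Stack: [24]
LOAD_CONST → push 2. Stack: [24, 2]
BINARY_OP >> → 24 >> 2 = 6. Stack: [6]
STORE_FAST u → u=6. Stack: []
LOAD_FAST u → push 6. Stack: [6]
LOAD_CONST → push 8. Stack: [6, 8]
BINARY_OP ^ → 6 ^ 8 = 14. Stack: [14]
RETURN_VALUE → return 14.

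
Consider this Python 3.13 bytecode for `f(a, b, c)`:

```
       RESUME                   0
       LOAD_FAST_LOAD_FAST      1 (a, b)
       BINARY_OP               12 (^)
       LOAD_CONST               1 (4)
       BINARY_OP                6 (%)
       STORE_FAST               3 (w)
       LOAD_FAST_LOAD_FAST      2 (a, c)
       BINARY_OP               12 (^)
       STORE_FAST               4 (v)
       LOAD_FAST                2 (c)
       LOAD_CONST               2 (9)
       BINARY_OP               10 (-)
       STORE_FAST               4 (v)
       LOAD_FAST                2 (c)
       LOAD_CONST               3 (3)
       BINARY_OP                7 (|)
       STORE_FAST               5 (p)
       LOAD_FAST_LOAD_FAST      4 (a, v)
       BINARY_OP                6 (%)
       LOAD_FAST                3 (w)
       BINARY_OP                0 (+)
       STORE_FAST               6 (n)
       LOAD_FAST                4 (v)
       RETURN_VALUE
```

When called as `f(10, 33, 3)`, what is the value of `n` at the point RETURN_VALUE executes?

1

LOAD_FAST_LOAD_FAST a,b → push 10,33. Stack: [10, 33]
BINARY_OP ^ → 10 ^ 33 = 43. Stack: [43]
LOAD_CONST → push 4. Stack: [43, 4]
BINARY_OP % → 43 % 4 = 3. Stack: [3]
STORE_FAST w → w=3. Stack: []
LOAD_FAST_LOAD_FAST a,c → push 10,3. Stack: [10, 3]
BINARY_OP ^ → 10 ^ 3 = 9. Stack: [9]
STORE_FAST v → v=9. Stack: []
LOAD_FAST c → push 3. Stack: [3]
LOAD_CONST → push 9. Stack: [3, 9]
BINARY_OP - → 3 - 9 = -6. Stack: [-6]
STORE_FAST v → v=-6. Stack: []
LOAD_FAST c → push 3. Stack: [3]
LOAD_CONST → push 3. Stack: [3, 3]
BINARY_OP | → 3 | 3 = 3. Stack: [3]
STORE_FAST p → p=3. Stack: []
LOAD_FAST_LOAD_FAST a,v → push 10,-6. Stack: [10, -6]
BINARY_OP % → 10 % -6 = -2. Stack: [-2]
LOAD_FAST w → push 3. Stack: [-2, 3]
BINARY_OP + → -2 + 3 = 1. Stack: [1]
STORE_FAST n → n=1. Stack: []
LOAD_FAST v → push -6. Stack: [-6]
RETURN_VALUE → return -6.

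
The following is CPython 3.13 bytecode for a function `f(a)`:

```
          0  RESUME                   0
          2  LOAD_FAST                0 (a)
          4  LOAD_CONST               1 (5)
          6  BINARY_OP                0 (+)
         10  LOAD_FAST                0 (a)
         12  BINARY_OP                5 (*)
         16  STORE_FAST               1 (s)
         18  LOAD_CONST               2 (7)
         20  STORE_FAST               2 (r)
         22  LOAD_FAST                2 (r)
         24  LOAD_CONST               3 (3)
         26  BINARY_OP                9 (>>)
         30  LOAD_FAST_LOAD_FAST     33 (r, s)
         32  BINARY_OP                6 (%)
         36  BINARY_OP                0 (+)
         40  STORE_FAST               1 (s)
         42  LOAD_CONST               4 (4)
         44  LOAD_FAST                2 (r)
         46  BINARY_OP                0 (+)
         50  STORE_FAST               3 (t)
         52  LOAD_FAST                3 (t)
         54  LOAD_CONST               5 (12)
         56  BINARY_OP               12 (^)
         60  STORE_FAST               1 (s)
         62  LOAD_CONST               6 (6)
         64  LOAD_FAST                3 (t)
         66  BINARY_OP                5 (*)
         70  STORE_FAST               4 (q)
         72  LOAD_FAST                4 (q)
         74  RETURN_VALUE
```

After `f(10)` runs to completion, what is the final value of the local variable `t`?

LOAD_FAST a → push 10. Stack: [10]
LOAD_CONST → push 5. Stack: [10, 5]
BINARY_OP + → 10 + 5 = 15. Stack: [15]
LOAD_FAST a → push 10. Stack: [15, 10]
BINARY_OP * → 15 * 10 = 150. Stack: [150]
STORE_FAST s → s=150. Stack: []
LOAD_CONST → push 7. Stack: [7]
STORE_FAST r → r=7. Stack: []
LOAD_FAST r → push 7. Stack: [7]
LOAD_CONST → push 3. Stack: [7, 3]
BINARY_OP >> → 7 >> 3 = 0. Stack: [0]
LOAD_FAST_LOAD_FAST r,s → push 7,150. Stack: [0, 7, 150]
BINARY_OP % → 7 % 150 = 7. Stack: [0, 7]
BINARY_OP + → 0 + 7 = 7. Stack: [7]
STORE_FAST s → s=7. Stack: []
LOAD_CONST → push 4. Stack: [4]
LOAD_FAST r → push 7. Stack: [4, 7]
BINARY_OP + → 4 + 7 = 11. Stack: [11]
STORE_FAST t → t=11. Stack: []
LOAD_FAST t → push 11. Stack: [11]
LOAD_CONST → push 12. Stack: [11, 12]
BINARY_OP ^ → 11 ^ 12 = 7. Stack: [7]
STORE_FAST s → s=7. Stack: []
LOAD_CONST → push 6. Stack: [6]
LOAD_FAST t → push 11. Stack: [6, 11]
BINARY_OP * → 6 * 11 = 66. Stack: [66]
STORE_FAST q → q=66. Stack: []
LOAD_FAST q → push 66. Stack: [66]
RETURN_VALUE → return 66.

11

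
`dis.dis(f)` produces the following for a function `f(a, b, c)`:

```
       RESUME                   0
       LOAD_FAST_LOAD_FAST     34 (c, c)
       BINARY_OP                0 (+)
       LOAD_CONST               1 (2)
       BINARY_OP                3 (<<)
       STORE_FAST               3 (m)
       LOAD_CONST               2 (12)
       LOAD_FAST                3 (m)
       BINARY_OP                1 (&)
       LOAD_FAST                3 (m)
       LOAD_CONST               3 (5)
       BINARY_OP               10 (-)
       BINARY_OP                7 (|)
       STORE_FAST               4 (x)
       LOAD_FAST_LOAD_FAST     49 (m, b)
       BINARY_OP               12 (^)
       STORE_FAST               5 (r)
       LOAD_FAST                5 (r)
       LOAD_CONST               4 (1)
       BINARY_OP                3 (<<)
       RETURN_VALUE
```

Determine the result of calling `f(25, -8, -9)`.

LOAD_FAST_LOAD_FAST c,c → push -9,-9. Stack: [-9, -9]
BINARY_OP + → -9 + -9 = -18. Stack: [-18]
LOAD_CONST → push 2. Stack: [-18, 2]
BINARY_OP << → -18 << 2 = -72. Stack: [-72]
STORE_FAST m → m=-72. Stack: []
LOAD_CONST → push 12. Stack: [12]
LOAD_FAST m → push -72. Stack: [12, -72]
BINARY_OP & → 12 & -72 = 8. Stack: [8]
LOAD_FAST m → push -72. Stack: [8, -72]
LOAD_CONST → push 5. Stack: [8, -72, 5]
BINARY_OP - → -72 - 5 = -77. Stack: [8, -77]
BINARY_OP | → 8 | -77 = -69. Stack: [-69]
STORE_FAST x → x=-69. Stack: []
LOAD_FAST_LOAD_FAST m,b → push -72,-8. Stack: [-72, -8]
BINARY_OP ^ → -72 ^ -8 = 64. Stack: [64]
STORE_FAST r → r=64. Stack: []
LOAD_FAST r → push 64. Stack: [64]
LOAD_CONST → push 1. Stack: [64, 1]
BINARY_OP << → 64 << 1 = 128. Stack: [128]
RETURN_VALUE → return 128.

128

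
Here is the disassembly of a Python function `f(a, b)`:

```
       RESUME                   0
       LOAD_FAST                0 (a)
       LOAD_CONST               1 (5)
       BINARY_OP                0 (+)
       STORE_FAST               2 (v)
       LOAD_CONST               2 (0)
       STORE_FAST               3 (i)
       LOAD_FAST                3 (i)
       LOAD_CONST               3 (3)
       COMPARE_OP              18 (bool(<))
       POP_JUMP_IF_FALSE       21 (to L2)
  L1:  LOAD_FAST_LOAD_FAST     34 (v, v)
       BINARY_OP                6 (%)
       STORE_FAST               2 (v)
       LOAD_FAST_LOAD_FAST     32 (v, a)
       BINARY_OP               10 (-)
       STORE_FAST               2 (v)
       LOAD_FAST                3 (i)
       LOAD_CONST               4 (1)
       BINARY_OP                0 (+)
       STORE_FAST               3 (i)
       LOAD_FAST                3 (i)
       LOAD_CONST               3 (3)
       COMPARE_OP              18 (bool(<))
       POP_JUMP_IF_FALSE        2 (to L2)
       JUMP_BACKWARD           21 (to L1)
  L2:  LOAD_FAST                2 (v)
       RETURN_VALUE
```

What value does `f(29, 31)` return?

-29

LOAD_FAST a → push 29. Stack: [29]
LOAD_CONST → push 5. Stack: [29, 5]
BINARY_OP + → 29 + 5 = 34. Stack: [34]
STORE_FAST v → v=34. Stack: []
LOAD_CONST → push 0. Stack: [0]
STORE_FAST i → i=0. Stack: []
LOAD_FAST i → push 0. Stack: [0]
LOAD_CONST → push 3. Stack: [0, 3]
COMPARE_OP bool(<) → 0 vs 3 = True. Stack: [True]
POP_JUMP_IF_FALSE → pop True; no jump. Stack: []
LOAD_FAST_LOAD_FAST v,v → push 34,34. Stack: [34, 34]
BINARY_OP % → 34 % 34 = 0. Stack: [0]
STORE_FAST v → v=0. Stack: []
LOAD_FAST_LOAD_FAST v,a → push 0,29. Stack: [0, 29]
BINARY_OP - → 0 - 29 = -29. Stack: [-29]
STORE_FAST v → v=-29. Stack: []
LOAD_FAST i → push 0. Stack: [0]
LOAD_CONST → push 1. Stack: [0, 1]
BINARY_OP + → 0 + 1 = 1. Stack: [1]
STORE_FAST i → i=1. Stack: []
LOAD_FAST i → push 1. Stack: [1]
LOAD_CONST → push 3. Stack: [1, 3]
COMPARE_OP bool(<) → 1 vs 3 = True. Stack: [True]
POP_JUMP_IF_FALSE → pop True; no jump. Stack: []
LOAD_FAST_LOAD_FAST v,v → push -29,-29. Stack: [-29, -29]
BINARY_OP % → -29 % -29 = 0. Stack: [0]
STORE_FAST v → v=0. Stack: []
LOAD_FAST_LOAD_FAST v,a → push 0,29. Stack: [0, 29]
BINARY_OP - → 0 - 29 = -29. Stack: [-29]
STORE_FAST v → v=-29. Stack: []
LOAD_FAST i → push 1. Stack: [1]
LOAD_CONST → push 1. Stack: [1, 1]
BINARY_OP + → 1 + 1 = 2. Stack: [2]
STORE_FAST i → i=2. Stack: []
LOAD_FAST i → push 2. Stack: [2]
LOAD_CONST → push 3. Stack: [2, 3]
COMPARE_OP bool(<) → 2 vs 3 = True. Stack: [True]
POP_JUMP_IF_FALSE → pop True; no jump. Stack: []
LOAD_FAST_LOAD_FAST v,v → push -29,-29. Stack: [-29, -29]
BINARY_OP % → -29 % -29 = 0. Stack: [0]
STORE_FAST v → v=0. Stack: []
LOAD_FAST_LOAD_FAST v,a → push 0,29. Stack: [0, 29]
BINARY_OP - → 0 - 29 = -29. Stack: [-29]
STORE_FAST v → v=-29. Stack: []
LOAD_FAST i → push 2. Stack: [2]
LOAD_CONST → push 1. Stack: [2, 1]
BINARY_OP + → 2 + 1 = 3. Stack: [3]
STORE_FAST i → i=3. Stack: []
LOAD_FAST i → push 3. Stack: [3]
LOAD_CONST → push 3. Stack: [3, 3]
COMPARE_OP bool(<) → 3 vs 3 = False. Stack: [False]
POP_JUMP_IF_FALSE → pop False; jump. Stack: []
LOAD_FAST v → push -29. Stack: [-29]
RETURN_VALUE → return -29.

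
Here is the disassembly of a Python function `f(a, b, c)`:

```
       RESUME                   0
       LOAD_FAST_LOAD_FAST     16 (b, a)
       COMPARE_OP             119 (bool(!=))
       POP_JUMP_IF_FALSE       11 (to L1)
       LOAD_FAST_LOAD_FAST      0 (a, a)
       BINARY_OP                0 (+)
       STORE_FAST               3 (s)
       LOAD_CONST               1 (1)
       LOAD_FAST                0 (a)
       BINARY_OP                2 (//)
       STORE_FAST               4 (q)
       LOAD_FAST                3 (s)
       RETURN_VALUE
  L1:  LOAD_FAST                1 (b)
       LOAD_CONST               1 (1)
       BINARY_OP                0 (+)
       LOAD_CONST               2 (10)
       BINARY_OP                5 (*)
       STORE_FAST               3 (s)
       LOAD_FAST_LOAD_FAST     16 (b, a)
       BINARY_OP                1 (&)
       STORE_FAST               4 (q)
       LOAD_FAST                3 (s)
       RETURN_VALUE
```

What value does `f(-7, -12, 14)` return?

-14

LOAD_FAST_LOAD_FAST b,a → push -12,-7. Stack: [-12, -7]
COMPARE_OP bool(!=) → -12 vs -7 = True. Stack: [True]
POP_JUMP_IF_FALSE → pop True; no jump. Stack: []
LOAD_FAST_LOAD_FAST a,a → push -7,-7. Stack: [-7, -7]
BINARY_OP + → -7 + -7 = -14. Stack: [-14]
STORE_FAST s → s=-14. Stack: []
LOAD_CONST → push 1. Stack: [1]
LOAD_FAST a → push -7. Stack: [1, -7]
BINARY_OP // → 1 // -7 = -1. Stack: [-1]
STORE_FAST q → q=-1. Stack: []
LOAD_FAST s → push -14. Stack: [-14]
RETURN_VALUE → return -14.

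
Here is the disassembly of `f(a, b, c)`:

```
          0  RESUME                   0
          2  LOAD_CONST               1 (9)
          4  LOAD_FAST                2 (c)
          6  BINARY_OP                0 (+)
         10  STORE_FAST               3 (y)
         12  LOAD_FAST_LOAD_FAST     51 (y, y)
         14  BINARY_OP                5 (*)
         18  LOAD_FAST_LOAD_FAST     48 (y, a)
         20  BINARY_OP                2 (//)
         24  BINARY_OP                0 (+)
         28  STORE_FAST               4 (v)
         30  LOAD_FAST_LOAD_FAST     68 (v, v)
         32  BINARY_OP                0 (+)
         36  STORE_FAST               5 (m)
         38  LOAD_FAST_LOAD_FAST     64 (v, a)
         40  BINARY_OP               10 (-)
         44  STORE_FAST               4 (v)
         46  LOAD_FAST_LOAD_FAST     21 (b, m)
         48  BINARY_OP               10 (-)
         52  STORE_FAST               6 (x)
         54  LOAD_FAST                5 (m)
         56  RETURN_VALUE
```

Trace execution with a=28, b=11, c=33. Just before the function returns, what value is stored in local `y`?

42

LOAD_CONST → push 9. Stack: [9]
LOAD_FAST c → push 33. Stack: [9, 33]
BINARY_OP + → 9 + 33 = 42. Stack: [42]
STORE_FAST y → y=42. Stack: []
LOAD_FAST_LOAD_FAST y,y → push 42,42. Stack: [42, 42]
BINARY_OP * → 42 * 42 = 1764. Stack: [1764]
LOAD_FAST_LOAD_FAST y,a → push 42,28. Stack: [1764, 42, 28]
BINARY_OP // → 42 // 28 = 1. Stack: [1764, 1]
BINARY_OP + → 1764 + 1 = 1765. Stack: [1765]
STORE_FAST v → v=1765. Stack: []
LOAD_FAST_LOAD_FAST v,v → push 1765,1765. Stack: [1765, 1765]
BINARY_OP + → 1765 + 1765 = 3530. Stack: [3530]
STORE_FAST m → m=3530. Stack: []
LOAD_FAST_LOAD_FAST v,a → push 1765,28. Stack: [1765, 28]
BINARY_OP - → 1765 - 28 = 1737. Stack: [1737]
STORE_FAST v → v=1737. Stack: []
LOAD_FAST_LOAD_FAST b,m → push 11,3530. Stack: [11, 3530]
BINARY_OP - → 11 - 3530 = -3519. Stack: [-3519]
STORE_FAST x → x=-3519. Stack: []
LOAD_FAST m → push 3530. Stack: [3530]
RETURN_VALUE → return 3530.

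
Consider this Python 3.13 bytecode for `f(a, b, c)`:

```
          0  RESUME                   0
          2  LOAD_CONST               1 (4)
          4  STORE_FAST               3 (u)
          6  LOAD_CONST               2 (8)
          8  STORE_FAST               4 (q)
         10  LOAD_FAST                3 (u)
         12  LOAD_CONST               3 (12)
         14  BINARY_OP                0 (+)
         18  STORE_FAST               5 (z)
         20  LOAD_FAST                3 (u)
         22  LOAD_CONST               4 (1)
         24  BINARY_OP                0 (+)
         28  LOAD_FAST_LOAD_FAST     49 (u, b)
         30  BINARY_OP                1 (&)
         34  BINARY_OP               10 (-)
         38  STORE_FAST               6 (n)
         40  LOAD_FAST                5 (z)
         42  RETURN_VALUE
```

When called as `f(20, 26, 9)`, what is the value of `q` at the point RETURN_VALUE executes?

LOAD_CONST → push 4. Stack: [4]
STORE_FAST u → u=4. Stack: []
LOAD_CONST → push 8. Stack: [8]
STORE_FAST q → q=8. Stack: []
LOAD_FAST u → push 4. Stack: [4]
LOAD_CONST → push 12. Stack: [4, 12]
BINARY_OP + → 4 + 12 = 16. Stack: [16]
STORE_FAST z → z=16. Stack: []
LOAD_FAST u → push 4. Stack: [4]
LOAD_CONST → push 1. Stack: [4, 1]
BINARY_OP + → 4 + 1 = 5. Stack: [5]
LOAD_FAST_LOAD_FAST u,b → push 4,26. Stack: [5, 4, 26]
BINARY_OP & → 4 & 26 = 0. Stack: [5, 0]
BINARY_OP - → 5 - 0 = 5. Stack: [5]
STORE_FAST n → n=5. Stack: []
LOAD_FAST z → push 16. Stack: [16]
RETURN_VALUE → return 16.

8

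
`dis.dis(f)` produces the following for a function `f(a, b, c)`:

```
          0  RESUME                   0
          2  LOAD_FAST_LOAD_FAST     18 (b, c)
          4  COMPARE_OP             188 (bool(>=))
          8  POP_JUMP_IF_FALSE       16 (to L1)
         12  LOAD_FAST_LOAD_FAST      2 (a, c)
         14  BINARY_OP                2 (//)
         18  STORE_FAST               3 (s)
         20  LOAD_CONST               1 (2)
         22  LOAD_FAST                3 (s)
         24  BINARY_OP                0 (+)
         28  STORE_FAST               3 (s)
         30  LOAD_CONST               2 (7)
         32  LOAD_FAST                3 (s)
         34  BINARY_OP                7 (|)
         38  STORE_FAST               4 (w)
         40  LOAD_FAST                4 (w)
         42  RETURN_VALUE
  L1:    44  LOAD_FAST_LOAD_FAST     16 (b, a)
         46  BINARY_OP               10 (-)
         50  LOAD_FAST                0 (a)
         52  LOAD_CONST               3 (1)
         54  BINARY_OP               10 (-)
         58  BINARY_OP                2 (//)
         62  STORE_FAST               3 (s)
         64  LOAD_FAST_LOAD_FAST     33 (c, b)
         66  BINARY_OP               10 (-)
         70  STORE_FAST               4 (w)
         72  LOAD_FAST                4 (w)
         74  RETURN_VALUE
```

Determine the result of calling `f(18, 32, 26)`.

LOAD_FAST_LOAD_FAST b,c → push 32,26. Stack: [32, 26]
COMPARE_OP bool(>=) → 32 vs 26 = True. Stack: [True]
POP_JUMP_IF_FALSE → pop True; no jump. Stack: []
LOAD_FAST_LOAD_FAST a,c → push 18,26. Stack: [18, 26]
BINARY_OP // → 18 // 26 = 0. Stack: [0]
STORE_FAST s → s=0. Stack: []
LOAD_CONST → push 2. Stack: [2]
LOAD_FAST s → push 0. Stack: [2, 0]
BINARY_OP + → 2 + 0 = 2. Stack: [2]
STORE_FAST s → s=2. Stack: []
LOAD_CONST → push 7. Stack: [7]
LOAD_FAST s → push 2. Stack: [7, 2]
BINARY_OP | → 7 | 2 = 7. Stack: [7]
STORE_FAST w → w=7. Stack: []
LOAD_FAST w → push 7. Stack: [7]
RETURN_VALUE → return 7.

7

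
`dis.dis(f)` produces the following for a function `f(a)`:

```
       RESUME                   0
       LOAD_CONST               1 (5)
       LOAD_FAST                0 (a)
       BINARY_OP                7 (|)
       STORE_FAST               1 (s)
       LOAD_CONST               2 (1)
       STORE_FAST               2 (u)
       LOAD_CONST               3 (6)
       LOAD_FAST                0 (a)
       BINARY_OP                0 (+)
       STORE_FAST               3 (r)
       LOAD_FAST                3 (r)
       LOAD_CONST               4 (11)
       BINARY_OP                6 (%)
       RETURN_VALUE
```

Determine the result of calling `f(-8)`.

9

LOAD_CONST → push 5. Stack: [5]
LOAD_FAST a → push -8. Stack: [5, -8]
BINARY_OP | → 5 | -8 = -3. Stack: [-3]
STORE_FAST s → s=-3. Stack: []
LOAD_CONST → push 1. Stack: [1]
STORE_FAST u → u=1. Stack: []
LOAD_CONST → push 6. Stack: [6]
LOAD_FAST a → push -8. Stack: [6, -8]
BINARY_OP + → 6 + -8 = -2. Stack: [-2]
STORE_FAST r → r=-2. Stack: []
LOAD_FAST r → push -2. Stack: [-2]
LOAD_CONST → push 11. Stack: [-2, 11]
BINARY_OP % → -2 % 11 = 9. Stack: [9]
RETURN_VALUE → return 9.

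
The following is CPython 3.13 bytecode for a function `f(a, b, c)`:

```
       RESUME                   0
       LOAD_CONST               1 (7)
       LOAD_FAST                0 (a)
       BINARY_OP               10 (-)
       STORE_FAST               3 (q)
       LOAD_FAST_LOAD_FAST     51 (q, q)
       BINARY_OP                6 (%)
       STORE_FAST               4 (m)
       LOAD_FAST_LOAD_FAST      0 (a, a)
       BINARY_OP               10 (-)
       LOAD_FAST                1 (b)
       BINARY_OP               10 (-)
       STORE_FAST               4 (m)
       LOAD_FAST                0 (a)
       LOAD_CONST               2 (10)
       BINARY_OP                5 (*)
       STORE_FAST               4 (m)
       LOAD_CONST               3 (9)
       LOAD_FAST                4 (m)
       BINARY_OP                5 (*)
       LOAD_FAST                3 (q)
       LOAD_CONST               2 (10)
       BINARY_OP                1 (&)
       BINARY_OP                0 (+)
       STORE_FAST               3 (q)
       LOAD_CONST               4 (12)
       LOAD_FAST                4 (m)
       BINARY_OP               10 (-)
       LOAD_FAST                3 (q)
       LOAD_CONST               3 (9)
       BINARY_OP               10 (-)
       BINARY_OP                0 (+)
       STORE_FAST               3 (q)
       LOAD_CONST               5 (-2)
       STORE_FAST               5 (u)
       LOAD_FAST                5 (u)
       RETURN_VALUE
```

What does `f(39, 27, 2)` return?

LOAD_CONST → push 7. Stack: [7]
LOAD_FAST a → push 39. Stack: [7, 39]
BINARY_OP - → 7 - 39 = -32. Stack: [-32]
STORE_FAST q → q=-32. Stack: []
LOAD_FAST_LOAD_FAST q,q → push -32,-32. Stack: [-32, -32]
BINARY_OP % → -32 % -32 = 0. Stack: [0]
STORE_FAST m → m=0. Stack: []
LOAD_FAST_LOAD_FAST a,a → push 39,39. Stack: [39, 39]
BINARY_OP - → 39 - 39 = 0. Stack: [0]
LOAD_FAST b → push 27. Stack: [0, 27]
BINARY_OP - → 0 - 27 = -27. Stack: [-27]
STORE_FAST m → m=-27. Stack: []
LOAD_FAST a → push 39. Stack: [39]
LOAD_CONST → push 10. Stack: [39, 10]
BINARY_OP * → 39 * 10 = 390. Stack: [390]
STORE_FAST m → m=390. Stack: []
LOAD_CONST → push 9. Stack: [9]
LOAD_FAST m → push 390. Stack: [9, 390]
BINARY_OP * → 9 * 390 = 3510. Stack: [3510]
LOAD_FAST q → push -32. Stack: [3510, -32]
LOAD_CONST → push 10. Stack: [3510, -32, 10]
BINARY_OP & → -32 & 10 = 0. Stack: [3510, 0]
BINARY_OP + → 3510 + 0 = 3510. Stack: [3510]
STORE_FAST q → q=3510. Stack: []
LOAD_CONST → push 12. Stack: [12]
LOAD_FAST m → push 390. Stack: [12, 390]
BINARY_OP - → 12 - 390 = -378. Stack: [-378]
LOAD_FAST q → push 3510. Stack: [-378, 3510]
LOAD_CONST → push 9. Stack: [-378, 3510, 9]
BINARY_OP - → 3510 - 9 = 3501. Stack: [-378, 3501]
BINARY_OP + → -378 + 3501 = 3123. Stack: [3123]
STORE_FAST q → q=3123. Stack: []
LOAD_CONST → push -2. Stack: [-2]
STORE_FAST u → u=-2. Stack: []
LOAD_FAST u → push -2. Stack: [-2]
RETURN_VALUE → return -2.

-2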